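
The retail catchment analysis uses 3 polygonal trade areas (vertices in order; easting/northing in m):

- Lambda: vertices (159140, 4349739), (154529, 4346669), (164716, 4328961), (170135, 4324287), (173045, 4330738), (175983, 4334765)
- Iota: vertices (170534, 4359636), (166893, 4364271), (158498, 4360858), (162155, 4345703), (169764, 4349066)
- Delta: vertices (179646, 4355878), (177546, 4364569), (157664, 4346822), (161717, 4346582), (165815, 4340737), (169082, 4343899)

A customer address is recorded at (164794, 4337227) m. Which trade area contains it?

Cast a ray rightward from (164794, 4337227). For each polygon, the edges (by vertex number in listed order) whose endpoints lie on opposite sides of northing = 4337227, where each meets that height, and whether that is right or left of the point:
Lambda: 2–3 at easting≈159960.8 (left), 6–1 at easting≈173213.7 (right) → 1 crossing.
Iota: no edge straddles that height → 0 crossings.
Delta: no edge straddles that height → 0 crossings.
Only Lambda has an odd count, so the point is inside Lambda.

Lambda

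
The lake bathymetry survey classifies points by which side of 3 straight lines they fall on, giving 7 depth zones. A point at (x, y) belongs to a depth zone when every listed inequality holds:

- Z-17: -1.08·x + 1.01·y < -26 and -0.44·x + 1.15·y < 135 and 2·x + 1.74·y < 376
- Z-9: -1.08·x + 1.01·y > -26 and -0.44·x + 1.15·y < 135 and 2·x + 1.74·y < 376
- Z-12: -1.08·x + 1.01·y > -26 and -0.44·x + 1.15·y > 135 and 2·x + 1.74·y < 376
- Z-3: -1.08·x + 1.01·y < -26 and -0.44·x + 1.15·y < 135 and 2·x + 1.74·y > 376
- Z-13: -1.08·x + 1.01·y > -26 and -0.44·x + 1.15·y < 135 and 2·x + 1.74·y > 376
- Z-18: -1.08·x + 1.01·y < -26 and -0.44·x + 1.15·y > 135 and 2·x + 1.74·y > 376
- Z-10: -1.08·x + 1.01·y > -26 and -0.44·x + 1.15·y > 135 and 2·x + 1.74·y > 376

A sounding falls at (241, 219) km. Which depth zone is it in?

-1.08·241 + 1.01·219 = -39.090, which is < -26
-0.44·241 + 1.15·219 = 145.810, which is > 135
2·241 + 1.74·219 = 863.060, which is > 376
This sign pattern matches Z-18.

Z-18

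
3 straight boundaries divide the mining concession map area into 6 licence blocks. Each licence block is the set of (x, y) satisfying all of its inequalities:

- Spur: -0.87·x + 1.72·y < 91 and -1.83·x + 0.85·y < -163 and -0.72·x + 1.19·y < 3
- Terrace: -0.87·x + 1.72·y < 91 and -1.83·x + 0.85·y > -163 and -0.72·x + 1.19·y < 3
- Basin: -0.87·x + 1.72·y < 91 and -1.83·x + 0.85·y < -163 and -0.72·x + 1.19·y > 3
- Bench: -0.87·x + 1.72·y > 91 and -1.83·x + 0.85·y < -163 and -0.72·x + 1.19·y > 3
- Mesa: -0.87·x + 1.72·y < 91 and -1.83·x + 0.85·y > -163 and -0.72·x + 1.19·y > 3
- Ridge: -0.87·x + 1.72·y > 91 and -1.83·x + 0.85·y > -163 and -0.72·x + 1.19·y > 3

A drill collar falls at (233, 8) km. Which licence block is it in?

-0.87·233 + 1.72·8 = -188.950, which is < 91
-1.83·233 + 0.85·8 = -419.590, which is < -163
-0.72·233 + 1.19·8 = -158.240, which is < 3
This sign pattern matches Spur.

Spur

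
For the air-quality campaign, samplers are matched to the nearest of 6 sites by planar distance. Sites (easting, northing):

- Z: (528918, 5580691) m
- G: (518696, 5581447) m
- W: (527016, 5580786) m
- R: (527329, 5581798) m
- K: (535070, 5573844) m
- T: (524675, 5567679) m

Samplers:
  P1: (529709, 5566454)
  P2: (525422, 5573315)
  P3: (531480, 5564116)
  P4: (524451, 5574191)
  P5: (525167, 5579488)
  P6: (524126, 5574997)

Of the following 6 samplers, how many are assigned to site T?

P1 → T
P2 → T
P3 → T
P4 → T
P5 → W
P6 → W
4 of the 6 go to T.

4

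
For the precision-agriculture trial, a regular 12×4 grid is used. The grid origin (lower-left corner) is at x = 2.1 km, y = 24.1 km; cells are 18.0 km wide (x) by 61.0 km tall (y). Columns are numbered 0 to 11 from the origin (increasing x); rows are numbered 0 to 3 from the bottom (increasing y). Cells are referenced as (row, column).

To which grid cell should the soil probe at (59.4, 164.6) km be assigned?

Column index: ⌊(59.4 − 2.1) / 18.0⌋ = ⌊3.183⌋ = 3
Row offset from origin: ⌊(164.6 − 24.1) / 61.0⌋ = ⌊2.303⌋ = 2 → row 2

(2, 3)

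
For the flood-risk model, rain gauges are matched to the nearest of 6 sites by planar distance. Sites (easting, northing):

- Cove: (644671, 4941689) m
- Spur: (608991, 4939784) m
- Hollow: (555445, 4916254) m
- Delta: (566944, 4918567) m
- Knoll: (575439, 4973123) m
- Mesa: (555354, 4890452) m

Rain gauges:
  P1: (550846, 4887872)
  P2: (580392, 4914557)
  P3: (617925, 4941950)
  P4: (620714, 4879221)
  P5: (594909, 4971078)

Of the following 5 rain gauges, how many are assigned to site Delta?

P1 → Mesa
P2 → Delta
P3 → Spur
P4 → Spur
P5 → Knoll
1 of the 5 goes to Delta.

1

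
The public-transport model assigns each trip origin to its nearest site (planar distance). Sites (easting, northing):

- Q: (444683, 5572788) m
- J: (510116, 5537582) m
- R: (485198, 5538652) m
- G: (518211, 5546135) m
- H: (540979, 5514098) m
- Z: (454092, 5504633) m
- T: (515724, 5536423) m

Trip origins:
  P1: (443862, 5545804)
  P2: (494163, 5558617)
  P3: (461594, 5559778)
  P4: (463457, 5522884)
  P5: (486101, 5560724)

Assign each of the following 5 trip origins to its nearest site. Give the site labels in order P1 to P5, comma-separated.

Q, R, Q, Z, R

P1 → Q (d²=728810297.00)
P2 → R (d²=478972450.00)
P3 → Q (d²=455242021.00)
P4 → Z (d²=420802226.00)
P5 → R (d²=487988593.00)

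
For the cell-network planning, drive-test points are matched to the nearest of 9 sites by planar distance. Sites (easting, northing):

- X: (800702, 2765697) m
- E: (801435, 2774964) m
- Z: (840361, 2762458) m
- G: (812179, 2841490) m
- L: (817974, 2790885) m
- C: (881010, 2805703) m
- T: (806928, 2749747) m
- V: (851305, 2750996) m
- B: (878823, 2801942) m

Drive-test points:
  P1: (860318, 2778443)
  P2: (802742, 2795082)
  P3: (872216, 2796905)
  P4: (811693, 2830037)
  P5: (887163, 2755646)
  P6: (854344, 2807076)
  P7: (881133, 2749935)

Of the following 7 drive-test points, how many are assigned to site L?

P1 → Z
P2 → L
P3 → B
P4 → G
P5 → V
P6 → B
P7 → V
1 of the 7 goes to L.

1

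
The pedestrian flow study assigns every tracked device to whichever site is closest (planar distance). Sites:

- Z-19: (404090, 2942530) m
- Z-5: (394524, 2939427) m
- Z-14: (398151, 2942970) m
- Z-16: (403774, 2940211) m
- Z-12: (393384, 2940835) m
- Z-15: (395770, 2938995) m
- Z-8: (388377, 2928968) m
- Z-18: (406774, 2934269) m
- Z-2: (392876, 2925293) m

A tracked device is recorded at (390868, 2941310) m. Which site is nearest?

Squared distances to each site:
Z-19: 176309684.000; Z-5: 16912025.000; Z-14: 55797689.000; Z-16: 167772637.000; Z-12: 6555881.000; Z-15: 29388829.000; Z-8: 158530045.000; Z-18: 302576517.000; Z-2: 260576353.000.
Minimum at Z-12.

Z-12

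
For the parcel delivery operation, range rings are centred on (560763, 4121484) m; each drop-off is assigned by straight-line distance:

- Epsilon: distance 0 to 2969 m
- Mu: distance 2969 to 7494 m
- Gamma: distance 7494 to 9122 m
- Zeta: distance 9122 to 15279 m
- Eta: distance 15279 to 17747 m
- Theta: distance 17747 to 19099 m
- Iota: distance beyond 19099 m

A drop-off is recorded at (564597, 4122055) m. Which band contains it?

Mu

Distance = √((564597−560763)² + (4122055−4121484)²) = √(14699556.000 + 326041.000) = 3876.286 m.
2969 ≤ 3876.286 < 7494 → Mu.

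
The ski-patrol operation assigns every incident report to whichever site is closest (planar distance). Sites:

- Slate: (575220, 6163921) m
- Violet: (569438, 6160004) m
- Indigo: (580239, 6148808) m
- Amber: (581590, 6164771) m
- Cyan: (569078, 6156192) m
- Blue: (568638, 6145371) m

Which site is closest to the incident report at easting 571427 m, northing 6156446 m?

Cyan

Squared distances to each site:
Slate: 70262474.000; Violet: 16615485.000; Indigo: 135990388.000; Amber: 172592194.000; Cyan: 5582317.000; Blue: 130434146.000.
Minimum at Cyan.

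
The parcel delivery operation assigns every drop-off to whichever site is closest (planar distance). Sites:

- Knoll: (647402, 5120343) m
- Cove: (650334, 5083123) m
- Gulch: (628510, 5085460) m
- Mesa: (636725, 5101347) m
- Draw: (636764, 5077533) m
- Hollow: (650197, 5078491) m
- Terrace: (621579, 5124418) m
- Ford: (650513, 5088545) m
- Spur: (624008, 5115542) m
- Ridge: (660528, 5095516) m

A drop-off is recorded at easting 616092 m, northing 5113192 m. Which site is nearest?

Spur

Squared distances to each site:
Knoll: 1031452901.000; Cove: 2076659325.000; Gulch: 923270548.000; Mesa: 566024714.000; Draw: 1698895865.000; Hollow: 2367310426.000; Terrace: 156130245.000; Ford: 1792279850.000; Spur: 68185556.000; Ridge: 2286999072.000.
Minimum at Spur.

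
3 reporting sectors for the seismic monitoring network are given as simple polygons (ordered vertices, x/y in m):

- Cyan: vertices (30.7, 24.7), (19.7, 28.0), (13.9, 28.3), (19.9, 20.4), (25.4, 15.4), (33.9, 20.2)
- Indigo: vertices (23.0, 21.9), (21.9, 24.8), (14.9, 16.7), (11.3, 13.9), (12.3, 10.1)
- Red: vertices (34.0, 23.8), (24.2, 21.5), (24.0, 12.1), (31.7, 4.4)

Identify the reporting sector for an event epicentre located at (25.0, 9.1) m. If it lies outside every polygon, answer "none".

Cast a ray rightward from (25.0, 9.1). For each polygon, the edges (by vertex number in listed order) whose endpoints lie on opposite sides of y = 9.1, where each meets that height, and whether that is right or left of the point:
Cyan: no edge straddles that height → 0 crossings.
Indigo: no edge straddles that height → 0 crossings.
Red: 3–4 at x≈27.00 (right), 4–1 at x≈32.26 (right) → 2 crossings.
All counts are even, so the point lies outside every listed polygon.

none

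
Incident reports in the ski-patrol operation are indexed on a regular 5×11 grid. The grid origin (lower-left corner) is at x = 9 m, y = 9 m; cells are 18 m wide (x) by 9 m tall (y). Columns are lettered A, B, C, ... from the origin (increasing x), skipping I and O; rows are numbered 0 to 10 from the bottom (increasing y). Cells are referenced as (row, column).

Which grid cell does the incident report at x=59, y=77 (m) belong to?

Column index: ⌊(59 − 9) / 18⌋ = ⌊2.778⌋ = 2 → column C
Row offset from origin: ⌊(77 − 9) / 9⌋ = ⌊7.556⌋ = 7 → row 7

(7, C)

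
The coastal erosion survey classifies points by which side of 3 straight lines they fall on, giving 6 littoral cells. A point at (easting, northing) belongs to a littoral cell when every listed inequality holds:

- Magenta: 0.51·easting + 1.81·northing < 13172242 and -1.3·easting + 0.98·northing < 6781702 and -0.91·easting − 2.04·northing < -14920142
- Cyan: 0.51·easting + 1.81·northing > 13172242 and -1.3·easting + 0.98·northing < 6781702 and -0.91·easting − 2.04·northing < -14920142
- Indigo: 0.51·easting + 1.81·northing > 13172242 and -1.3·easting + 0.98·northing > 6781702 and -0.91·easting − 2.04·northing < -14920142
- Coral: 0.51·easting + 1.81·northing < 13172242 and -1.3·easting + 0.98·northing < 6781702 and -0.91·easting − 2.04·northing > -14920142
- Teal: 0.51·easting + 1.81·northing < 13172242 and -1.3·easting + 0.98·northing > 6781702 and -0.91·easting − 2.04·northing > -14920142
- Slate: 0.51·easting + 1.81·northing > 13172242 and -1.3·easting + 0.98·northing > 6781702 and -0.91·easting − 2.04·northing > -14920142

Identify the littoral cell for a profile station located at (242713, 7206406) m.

Magenta

0.51·242713 + 1.81·7206406 = 13167378.490, which is < 13172242
-1.3·242713 + 0.98·7206406 = 6746750.980, which is < 6781702
-0.91·242713 − 2.04·7206406 = -14921937.070, which is < -14920142
This sign pattern matches Magenta.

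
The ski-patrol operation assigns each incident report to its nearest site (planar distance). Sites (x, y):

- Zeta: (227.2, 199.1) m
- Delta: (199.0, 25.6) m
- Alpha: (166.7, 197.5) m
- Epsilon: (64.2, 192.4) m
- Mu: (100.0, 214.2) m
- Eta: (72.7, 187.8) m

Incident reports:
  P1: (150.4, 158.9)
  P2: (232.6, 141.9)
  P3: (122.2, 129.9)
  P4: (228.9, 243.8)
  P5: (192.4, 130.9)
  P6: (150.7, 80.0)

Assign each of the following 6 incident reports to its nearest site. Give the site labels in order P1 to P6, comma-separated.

Alpha, Zeta, Eta, Zeta, Alpha, Delta

P1 → Alpha (d²=1755.65)
P2 → Zeta (d²=3301.00)
P3 → Eta (d²=5802.66)
P4 → Zeta (d²=2000.98)
P5 → Alpha (d²=5096.05)
P6 → Delta (d²=5292.25)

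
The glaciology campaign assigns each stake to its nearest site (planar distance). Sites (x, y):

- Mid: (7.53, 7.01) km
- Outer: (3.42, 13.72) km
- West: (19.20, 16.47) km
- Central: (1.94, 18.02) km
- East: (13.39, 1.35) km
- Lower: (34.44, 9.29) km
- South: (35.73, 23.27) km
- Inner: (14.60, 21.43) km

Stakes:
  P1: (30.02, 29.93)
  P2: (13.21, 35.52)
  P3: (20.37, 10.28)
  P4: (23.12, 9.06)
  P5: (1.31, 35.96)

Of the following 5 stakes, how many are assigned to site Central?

1

P1 → South
P2 → Inner
P3 → West
P4 → West
P5 → Central
1 of the 5 goes to Central.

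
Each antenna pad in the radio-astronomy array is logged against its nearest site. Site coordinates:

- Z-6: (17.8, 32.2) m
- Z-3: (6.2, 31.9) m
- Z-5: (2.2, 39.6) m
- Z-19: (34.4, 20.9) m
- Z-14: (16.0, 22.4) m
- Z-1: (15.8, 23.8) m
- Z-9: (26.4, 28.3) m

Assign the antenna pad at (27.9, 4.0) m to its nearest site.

Squared distances to each site:
Z-6: 897.250; Z-3: 1249.300; Z-5: 1927.850; Z-19: 327.860; Z-14: 480.170; Z-1: 538.450; Z-9: 592.740.
Minimum at Z-19.

Z-19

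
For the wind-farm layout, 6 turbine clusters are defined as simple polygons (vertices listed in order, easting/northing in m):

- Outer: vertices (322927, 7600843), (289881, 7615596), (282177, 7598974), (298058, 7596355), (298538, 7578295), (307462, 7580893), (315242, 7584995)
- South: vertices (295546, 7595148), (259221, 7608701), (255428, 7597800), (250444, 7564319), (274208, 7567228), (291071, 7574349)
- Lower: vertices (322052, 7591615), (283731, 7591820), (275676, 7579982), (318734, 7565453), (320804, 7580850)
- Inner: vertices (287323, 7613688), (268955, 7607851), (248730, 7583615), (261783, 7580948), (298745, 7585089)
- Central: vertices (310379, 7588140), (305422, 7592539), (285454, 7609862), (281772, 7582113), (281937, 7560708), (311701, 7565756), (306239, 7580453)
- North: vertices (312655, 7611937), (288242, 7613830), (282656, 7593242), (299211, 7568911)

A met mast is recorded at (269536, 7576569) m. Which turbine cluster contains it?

Cast a ray rightward from (269536, 7576569). For each polygon, the edges (by vertex number in listed order) whose endpoints lie on opposite sides of northing = 7576569, where each meets that height, and whether that is right or left of the point:
Outer: no edge straddles that height → 0 crossings.
South: 3–4 at easting≈252267.5 (left), 6–1 at easting≈291548.6 (right) → 1 crossing.
Lower: 3–4 at easting≈285790.7 (right), 4–5 at easting≈320228.5 (right) → 2 crossings.
Inner: no edge straddles that height → 0 crossings.
Central: 4–5 at easting≈281814.7 (right), 6–7 at easting≈307682.5 (right) → 2 crossings.
North: 3–4 at easting≈294000.4 (right), 4–1 at easting≈301603.8 (right) → 2 crossings.
Only South has an odd count, so the point is inside South.

South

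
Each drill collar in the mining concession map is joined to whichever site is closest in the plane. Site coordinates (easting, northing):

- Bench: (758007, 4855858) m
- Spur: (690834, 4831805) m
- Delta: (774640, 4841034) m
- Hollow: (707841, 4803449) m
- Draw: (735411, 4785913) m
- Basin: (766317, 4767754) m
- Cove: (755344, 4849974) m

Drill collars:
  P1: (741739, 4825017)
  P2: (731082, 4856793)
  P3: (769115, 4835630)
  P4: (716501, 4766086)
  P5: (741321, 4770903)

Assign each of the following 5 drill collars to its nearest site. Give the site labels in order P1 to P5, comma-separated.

P1 → Cove (d²=807947874.00)
P2 → Cove (d²=635143405.00)
P3 → Delta (d²=59728841.00)
P4 → Draw (d²=750698029.00)
P5 → Draw (d²=260228200.00)

Cove, Cove, Delta, Draw, Draw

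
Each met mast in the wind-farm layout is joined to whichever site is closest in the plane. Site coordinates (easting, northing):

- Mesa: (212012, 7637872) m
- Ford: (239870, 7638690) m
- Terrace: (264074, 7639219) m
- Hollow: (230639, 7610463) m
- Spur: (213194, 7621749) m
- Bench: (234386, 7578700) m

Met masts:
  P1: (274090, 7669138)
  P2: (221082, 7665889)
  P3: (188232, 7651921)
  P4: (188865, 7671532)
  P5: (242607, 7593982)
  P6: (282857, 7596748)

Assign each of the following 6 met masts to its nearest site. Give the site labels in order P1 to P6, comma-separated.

P1 → Terrace (d²=995466817.00)
P2 → Mesa (d²=867217189.00)
P3 → Mesa (d²=762862801.00)
P4 → Mesa (d²=1668779209.00)
P5 → Bench (d²=301124365.00)
P6 → Terrace (d²=2156586930.00)

Terrace, Mesa, Mesa, Mesa, Bench, Terrace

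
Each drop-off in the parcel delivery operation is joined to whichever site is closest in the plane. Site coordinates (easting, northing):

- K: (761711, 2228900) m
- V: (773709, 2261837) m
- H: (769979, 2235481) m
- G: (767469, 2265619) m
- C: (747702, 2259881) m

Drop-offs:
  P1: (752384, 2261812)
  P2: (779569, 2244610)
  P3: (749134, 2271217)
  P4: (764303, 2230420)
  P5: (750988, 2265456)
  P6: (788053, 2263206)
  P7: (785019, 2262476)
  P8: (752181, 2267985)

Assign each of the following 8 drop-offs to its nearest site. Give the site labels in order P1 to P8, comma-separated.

P1 → C (d²=25649885.00)
P2 → H (d²=175306741.00)
P3 → C (d²=130555520.00)
P4 → K (d²=9028864.00)
P5 → C (d²=41878421.00)
P6 → V (d²=207624497.00)
P7 → V (d²=128324421.00)
P8 → C (d²=85736257.00)

C, H, C, K, C, V, V, C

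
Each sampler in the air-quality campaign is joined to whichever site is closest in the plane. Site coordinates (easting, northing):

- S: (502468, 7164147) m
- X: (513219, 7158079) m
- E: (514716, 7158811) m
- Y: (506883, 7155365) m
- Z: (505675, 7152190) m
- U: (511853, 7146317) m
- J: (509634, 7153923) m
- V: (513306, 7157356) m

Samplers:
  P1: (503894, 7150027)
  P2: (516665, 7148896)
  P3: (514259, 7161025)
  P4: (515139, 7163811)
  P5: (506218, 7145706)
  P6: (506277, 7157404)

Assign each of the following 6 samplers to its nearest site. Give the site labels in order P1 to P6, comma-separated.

P1 → Z (d²=7850530.00)
P2 → U (d²=29806585.00)
P3 → E (d²=5110645.00)
P4 → E (d²=25178929.00)
P5 → U (d²=32126546.00)
P6 → Y (d²=4524757.00)

Z, U, E, E, U, Y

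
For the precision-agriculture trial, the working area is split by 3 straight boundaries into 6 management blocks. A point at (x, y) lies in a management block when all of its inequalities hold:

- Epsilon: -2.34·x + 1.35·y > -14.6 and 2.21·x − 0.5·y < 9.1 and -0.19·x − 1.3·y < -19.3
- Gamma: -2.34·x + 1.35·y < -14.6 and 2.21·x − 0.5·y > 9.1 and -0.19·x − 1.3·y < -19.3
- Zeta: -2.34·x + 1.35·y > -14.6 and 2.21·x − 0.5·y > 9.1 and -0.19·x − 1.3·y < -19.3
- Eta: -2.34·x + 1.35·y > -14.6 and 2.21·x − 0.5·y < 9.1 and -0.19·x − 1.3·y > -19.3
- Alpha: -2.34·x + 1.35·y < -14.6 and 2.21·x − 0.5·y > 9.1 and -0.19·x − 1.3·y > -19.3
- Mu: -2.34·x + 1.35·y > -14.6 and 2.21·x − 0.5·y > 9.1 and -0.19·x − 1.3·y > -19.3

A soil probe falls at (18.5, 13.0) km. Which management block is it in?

-2.34·18.5 + 1.35·13.0 = -25.740, which is < -14.6
2.21·18.5 − 0.5·13.0 = 34.385, which is > 9.1
-0.19·18.5 − 1.3·13.0 = -20.415, which is < -19.3
This sign pattern matches Gamma.

Gamma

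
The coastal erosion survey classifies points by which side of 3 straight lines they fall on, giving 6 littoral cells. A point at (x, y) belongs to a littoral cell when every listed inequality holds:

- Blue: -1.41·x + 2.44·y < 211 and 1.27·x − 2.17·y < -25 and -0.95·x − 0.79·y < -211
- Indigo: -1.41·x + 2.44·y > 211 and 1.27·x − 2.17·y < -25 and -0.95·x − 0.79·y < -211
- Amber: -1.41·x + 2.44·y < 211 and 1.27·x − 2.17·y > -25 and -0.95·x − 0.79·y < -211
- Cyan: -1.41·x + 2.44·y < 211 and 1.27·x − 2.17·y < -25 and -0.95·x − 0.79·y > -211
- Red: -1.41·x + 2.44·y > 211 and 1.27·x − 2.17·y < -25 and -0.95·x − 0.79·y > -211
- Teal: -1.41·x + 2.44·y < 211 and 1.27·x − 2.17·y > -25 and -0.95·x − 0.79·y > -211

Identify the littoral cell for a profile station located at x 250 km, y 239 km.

Indigo

-1.41·250 + 2.44·239 = 230.660, which is > 211
1.27·250 − 2.17·239 = -201.130, which is < -25
-0.95·250 − 0.79·239 = -426.310, which is < -211
This sign pattern matches Indigo.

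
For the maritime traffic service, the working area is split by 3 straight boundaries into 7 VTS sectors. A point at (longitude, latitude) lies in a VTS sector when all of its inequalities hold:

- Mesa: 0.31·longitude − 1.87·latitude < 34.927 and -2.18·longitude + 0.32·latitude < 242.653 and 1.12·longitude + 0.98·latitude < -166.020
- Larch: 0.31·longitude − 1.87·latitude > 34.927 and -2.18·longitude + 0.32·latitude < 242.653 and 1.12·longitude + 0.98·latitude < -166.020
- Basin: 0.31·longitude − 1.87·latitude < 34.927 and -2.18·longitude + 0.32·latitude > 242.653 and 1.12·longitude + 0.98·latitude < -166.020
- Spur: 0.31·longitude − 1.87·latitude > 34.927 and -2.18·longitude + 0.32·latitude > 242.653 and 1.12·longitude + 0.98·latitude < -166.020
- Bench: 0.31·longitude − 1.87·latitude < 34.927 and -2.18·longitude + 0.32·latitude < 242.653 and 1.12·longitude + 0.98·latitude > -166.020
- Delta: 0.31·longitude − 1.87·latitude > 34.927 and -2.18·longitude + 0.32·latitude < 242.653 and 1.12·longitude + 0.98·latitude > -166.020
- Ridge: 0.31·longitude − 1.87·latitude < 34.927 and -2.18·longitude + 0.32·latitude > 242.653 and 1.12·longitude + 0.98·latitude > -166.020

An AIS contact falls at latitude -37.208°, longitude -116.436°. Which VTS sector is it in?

0.31·-116.436 − 1.87·-37.208 = 33.484, which is < 34.927
-2.18·-116.436 + 0.32·-37.208 = 241.924, which is < 242.653
1.12·-116.436 + 0.98·-37.208 = -166.872, which is < -166.020
This sign pattern matches Mesa.

Mesa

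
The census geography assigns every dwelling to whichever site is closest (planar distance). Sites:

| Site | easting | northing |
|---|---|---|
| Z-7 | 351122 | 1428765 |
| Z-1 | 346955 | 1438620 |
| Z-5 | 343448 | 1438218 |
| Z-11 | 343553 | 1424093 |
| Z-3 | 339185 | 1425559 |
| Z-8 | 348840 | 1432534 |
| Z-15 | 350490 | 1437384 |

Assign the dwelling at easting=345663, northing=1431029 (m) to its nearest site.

Squared distances to each site:
Z-7: 34926377.000; Z-1: 59292545.000; Z-5: 56587946.000; Z-11: 52560196.000; Z-3: 71885384.000; Z-8: 12358354.000; Z-15: 63685954.000.
Minimum at Z-8.

Z-8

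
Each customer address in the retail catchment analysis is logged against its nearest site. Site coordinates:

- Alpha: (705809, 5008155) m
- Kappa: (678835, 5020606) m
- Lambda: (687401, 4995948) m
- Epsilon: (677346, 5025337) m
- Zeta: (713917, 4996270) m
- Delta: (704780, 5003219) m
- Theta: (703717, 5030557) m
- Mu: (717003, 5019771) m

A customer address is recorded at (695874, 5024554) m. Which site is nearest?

Theta

Squared distances to each site:
Alpha: 367631426.000; Kappa: 305914225.000; Lambda: 890094965.000; Epsilon: 343899873.000; Zeta: 1125534505.000; Delta: 534499061.000; Theta: 97548658.000; Mu: 469311730.000.
Minimum at Theta.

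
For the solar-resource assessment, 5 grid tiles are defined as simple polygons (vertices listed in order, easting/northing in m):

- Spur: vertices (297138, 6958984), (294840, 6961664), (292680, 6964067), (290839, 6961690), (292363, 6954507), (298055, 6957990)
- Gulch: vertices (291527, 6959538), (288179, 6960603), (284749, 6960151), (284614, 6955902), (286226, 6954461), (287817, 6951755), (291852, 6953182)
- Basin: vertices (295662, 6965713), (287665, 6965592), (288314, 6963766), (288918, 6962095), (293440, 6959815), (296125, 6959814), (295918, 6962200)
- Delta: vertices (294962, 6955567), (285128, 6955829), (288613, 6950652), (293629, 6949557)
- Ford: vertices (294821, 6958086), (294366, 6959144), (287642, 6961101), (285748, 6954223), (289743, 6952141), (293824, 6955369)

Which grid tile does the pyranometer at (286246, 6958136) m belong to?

Cast a ray rightward from (286246, 6958136). For each polygon, the edges (by vertex number in listed order) whose endpoints lie on opposite sides of northing = 6958136, where each meets that height, and whether that is right or left of the point:
Spur: 4–5 at easting≈291593.0 (right), 6–1 at easting≈297920.3 (right) → 2 crossings.
Gulch: 3–4 at easting≈284685.0 (left), 7–1 at easting≈291598.7 (right) → 1 crossing.
Basin: no edge straddles that height → 0 crossings.
Delta: no edge straddles that height → 0 crossings.
Ford: 1–2 at easting≈294799.5 (right), 3–4 at easting≈286825.5 (right) → 2 crossings.
Only Gulch has an odd count, so the point is inside Gulch.

Gulch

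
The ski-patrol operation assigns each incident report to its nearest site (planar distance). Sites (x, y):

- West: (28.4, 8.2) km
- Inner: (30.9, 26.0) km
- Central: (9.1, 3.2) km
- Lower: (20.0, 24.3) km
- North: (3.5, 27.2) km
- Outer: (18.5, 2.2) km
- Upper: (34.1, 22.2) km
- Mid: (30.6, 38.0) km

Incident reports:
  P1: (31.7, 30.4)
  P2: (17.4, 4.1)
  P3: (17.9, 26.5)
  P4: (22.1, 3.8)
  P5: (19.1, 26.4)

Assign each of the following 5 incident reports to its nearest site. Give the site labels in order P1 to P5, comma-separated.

P1 → Inner (d²=20.00)
P2 → Outer (d²=4.82)
P3 → Lower (d²=9.25)
P4 → Outer (d²=15.52)
P5 → Lower (d²=5.22)

Inner, Outer, Lower, Outer, Lower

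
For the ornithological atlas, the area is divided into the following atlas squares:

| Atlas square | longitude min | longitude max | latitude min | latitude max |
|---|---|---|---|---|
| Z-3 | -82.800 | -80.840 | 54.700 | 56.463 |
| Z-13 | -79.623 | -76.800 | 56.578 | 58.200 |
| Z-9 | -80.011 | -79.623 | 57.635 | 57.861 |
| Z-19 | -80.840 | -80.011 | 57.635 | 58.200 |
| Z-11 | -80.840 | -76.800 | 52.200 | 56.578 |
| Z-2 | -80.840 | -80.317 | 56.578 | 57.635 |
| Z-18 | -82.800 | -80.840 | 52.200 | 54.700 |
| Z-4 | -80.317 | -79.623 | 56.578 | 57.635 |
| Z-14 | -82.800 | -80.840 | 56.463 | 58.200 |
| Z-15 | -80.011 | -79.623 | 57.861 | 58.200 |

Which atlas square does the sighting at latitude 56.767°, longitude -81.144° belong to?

Z-14

The point has longitude = -81.144 and latitude = 56.767.
Only Z-14 satisfies -82.800 ≤ longitude ≤ -80.840 and 56.463 ≤ latitude ≤ 58.200.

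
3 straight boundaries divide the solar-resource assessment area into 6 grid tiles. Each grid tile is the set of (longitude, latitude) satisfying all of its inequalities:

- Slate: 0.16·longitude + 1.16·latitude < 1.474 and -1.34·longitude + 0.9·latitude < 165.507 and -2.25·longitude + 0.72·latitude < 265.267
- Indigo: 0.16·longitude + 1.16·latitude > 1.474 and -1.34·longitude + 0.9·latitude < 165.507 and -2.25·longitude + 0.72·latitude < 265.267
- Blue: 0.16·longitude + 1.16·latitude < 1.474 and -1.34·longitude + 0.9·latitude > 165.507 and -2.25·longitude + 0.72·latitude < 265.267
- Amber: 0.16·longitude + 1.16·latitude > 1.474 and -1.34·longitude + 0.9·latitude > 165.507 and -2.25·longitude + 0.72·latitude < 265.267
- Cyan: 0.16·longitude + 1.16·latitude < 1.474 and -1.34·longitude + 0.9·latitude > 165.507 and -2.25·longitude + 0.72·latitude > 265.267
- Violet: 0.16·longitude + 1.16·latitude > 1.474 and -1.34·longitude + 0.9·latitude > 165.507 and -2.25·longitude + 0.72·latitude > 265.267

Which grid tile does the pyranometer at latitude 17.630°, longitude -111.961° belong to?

Amber

0.16·-111.961 + 1.16·17.630 = 2.537, which is > 1.474
-1.34·-111.961 + 0.9·17.630 = 165.895, which is > 165.507
-2.25·-111.961 + 0.72·17.630 = 264.606, which is < 265.267
This sign pattern matches Amber.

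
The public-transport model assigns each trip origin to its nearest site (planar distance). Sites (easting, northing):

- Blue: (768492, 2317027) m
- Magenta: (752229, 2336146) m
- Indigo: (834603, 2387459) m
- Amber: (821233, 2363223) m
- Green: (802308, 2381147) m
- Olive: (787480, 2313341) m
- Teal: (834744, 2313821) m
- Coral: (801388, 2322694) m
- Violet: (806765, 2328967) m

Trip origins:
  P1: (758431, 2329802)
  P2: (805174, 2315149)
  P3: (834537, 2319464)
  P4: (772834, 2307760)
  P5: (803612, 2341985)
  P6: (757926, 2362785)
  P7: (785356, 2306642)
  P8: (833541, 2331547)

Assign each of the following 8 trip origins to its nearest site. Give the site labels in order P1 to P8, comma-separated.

P1 → Magenta (d²=78711140.00)
P2 → Coral (d²=71260821.00)
P3 → Teal (d²=31886298.00)
P4 → Blue (d²=104730253.00)
P5 → Violet (d²=179409733.00)
P6 → Magenta (d²=742092130.00)
P7 → Olive (d²=49387977.00)
P8 → Teal (d²=315658285.00)

Magenta, Coral, Teal, Blue, Violet, Magenta, Olive, Teal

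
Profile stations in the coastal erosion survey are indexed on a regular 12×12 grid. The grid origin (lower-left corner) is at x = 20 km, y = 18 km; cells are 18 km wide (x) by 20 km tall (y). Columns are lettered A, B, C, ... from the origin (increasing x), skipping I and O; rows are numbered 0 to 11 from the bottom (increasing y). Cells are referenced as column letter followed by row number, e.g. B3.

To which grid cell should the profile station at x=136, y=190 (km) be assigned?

Column index: ⌊(136 − 20) / 18⌋ = ⌊6.444⌋ = 6 → column G
Row offset from origin: ⌊(190 − 18) / 20⌋ = ⌊8.600⌋ = 8 → row 8

G8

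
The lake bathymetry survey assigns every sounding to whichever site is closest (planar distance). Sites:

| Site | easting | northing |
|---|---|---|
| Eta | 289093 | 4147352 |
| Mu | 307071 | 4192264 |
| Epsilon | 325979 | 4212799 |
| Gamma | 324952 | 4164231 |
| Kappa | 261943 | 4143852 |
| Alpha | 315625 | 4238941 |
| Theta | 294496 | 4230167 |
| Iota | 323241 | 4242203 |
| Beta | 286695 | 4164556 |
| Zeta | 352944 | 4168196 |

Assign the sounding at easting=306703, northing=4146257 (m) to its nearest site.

Eta

Squared distances to each site:
Eta: 311311125.000; Mu: 2116779473.000; Epsilon: 4799401940.000; Gamma: 656090677.000; Kappa: 2009241625.000; Alpha: 8669925940.000; Theta: 7189898949.000; Iota: 9479140360.000; Beta: 735173465.000; Zeta: 2619549802.000.
Minimum at Eta.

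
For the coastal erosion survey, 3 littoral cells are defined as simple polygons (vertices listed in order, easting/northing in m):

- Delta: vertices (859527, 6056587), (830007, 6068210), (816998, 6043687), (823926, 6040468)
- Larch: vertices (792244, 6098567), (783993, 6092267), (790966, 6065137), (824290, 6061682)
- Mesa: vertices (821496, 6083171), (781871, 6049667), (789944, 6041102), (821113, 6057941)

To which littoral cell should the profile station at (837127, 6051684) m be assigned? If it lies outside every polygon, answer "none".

Cast a ray rightward from (837127, 6051684). For each polygon, the edges (by vertex number in listed order) whose endpoints lie on opposite sides of northing = 6051684, where each meets that height, and whether that is right or left of the point:
Delta: 2–3 at easting≈821240.3 (left), 4–1 at easting≈848698.1 (right) → 1 crossing.
Larch: no edge straddles that height → 0 crossings.
Mesa: 1–2 at easting≈784256.5 (left), 3–4 at easting≈809531.3 (left) → 0 crossings.
Only Delta has an odd count, so the point is inside Delta.

Delta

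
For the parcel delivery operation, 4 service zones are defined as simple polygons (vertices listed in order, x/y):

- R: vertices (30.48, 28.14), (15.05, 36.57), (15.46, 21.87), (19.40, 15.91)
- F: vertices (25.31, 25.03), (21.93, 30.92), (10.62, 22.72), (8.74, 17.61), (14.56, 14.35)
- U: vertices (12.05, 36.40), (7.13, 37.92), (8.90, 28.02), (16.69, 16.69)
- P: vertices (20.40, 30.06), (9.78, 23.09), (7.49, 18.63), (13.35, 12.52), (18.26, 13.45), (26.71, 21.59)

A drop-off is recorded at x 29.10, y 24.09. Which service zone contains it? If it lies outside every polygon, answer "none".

none

Cast a ray rightward from (29.10, 24.09). For each polygon, the edges (by vertex number in listed order) whose endpoints lie on opposite sides of y = 24.09, where each meets that height, and whether that is right or left of the point:
R: 2–3 at x≈15.398 (left), 4–1 at x≈26.811 (left) → 0 crossings.
F: 2–3 at x≈12.510 (left), 5–1 at x≈24.364 (left) → 0 crossings.
U: 3–4 at x≈11.602 (left), 4–1 at x≈14.948 (left) → 0 crossings.
P: 1–2 at x≈11.304 (left), 6–1 at x≈24.848 (left) → 0 crossings.
All counts are even, so the point lies outside every listed polygon.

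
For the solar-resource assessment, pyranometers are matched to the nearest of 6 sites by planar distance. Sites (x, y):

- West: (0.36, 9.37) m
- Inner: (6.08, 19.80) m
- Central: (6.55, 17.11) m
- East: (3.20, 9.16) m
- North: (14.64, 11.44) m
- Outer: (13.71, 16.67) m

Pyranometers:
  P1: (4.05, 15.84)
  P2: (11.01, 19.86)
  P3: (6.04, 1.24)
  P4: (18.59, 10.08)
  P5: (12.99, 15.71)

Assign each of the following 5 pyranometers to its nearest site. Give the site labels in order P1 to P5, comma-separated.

Central, Outer, East, North, Outer

P1 → Central (d²=7.86)
P2 → Outer (d²=17.47)
P3 → East (d²=70.79)
P4 → North (d²=17.45)
P5 → Outer (d²=1.44)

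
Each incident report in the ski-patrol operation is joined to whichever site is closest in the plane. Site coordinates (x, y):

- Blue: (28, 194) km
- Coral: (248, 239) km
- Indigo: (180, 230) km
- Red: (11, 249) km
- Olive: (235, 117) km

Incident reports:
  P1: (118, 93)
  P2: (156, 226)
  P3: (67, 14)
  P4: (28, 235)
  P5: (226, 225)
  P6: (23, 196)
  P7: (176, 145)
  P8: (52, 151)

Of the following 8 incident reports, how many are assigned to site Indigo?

P1 → Olive
P2 → Indigo
P3 → Blue
P4 → Red
P5 → Coral
P6 → Blue
P7 → Olive
P8 → Blue
1 of the 8 goes to Indigo.

1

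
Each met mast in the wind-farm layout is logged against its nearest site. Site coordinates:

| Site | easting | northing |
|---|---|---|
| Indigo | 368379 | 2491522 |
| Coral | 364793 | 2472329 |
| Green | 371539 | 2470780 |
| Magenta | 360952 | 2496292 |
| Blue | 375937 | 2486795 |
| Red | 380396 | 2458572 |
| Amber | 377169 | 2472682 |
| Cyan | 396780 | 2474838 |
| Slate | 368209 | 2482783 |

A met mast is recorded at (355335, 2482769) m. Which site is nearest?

Slate

Squared distances to each site:
Indigo: 246760945.000; Coral: 198447364.000; Green: 406305737.000; Magenta: 214422218.000; Blue: 440651080.000; Red: 1213548530.000; Amber: 578471125.000; Cyan: 1780588786.000; Slate: 165740072.000.
Minimum at Slate.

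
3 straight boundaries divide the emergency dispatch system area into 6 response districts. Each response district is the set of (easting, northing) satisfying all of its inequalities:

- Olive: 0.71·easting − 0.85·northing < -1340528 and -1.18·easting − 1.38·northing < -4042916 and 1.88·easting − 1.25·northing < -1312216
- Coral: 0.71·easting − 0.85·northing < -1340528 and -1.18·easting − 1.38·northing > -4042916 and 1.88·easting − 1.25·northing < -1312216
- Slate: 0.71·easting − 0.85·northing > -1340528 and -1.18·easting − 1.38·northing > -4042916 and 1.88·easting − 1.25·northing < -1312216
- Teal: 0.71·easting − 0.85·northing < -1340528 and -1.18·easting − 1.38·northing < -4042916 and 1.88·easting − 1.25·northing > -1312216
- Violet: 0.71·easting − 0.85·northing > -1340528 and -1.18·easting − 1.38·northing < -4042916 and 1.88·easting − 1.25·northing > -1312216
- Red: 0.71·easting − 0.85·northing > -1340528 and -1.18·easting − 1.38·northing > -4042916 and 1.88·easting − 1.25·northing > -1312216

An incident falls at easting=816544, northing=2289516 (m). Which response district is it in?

0.71·816544 − 0.85·2289516 = -1366342.360, which is < -1340528
-1.18·816544 − 1.38·2289516 = -4123054.000, which is < -4042916
1.88·816544 − 1.25·2289516 = -1326792.280, which is < -1312216
This sign pattern matches Olive.

Olive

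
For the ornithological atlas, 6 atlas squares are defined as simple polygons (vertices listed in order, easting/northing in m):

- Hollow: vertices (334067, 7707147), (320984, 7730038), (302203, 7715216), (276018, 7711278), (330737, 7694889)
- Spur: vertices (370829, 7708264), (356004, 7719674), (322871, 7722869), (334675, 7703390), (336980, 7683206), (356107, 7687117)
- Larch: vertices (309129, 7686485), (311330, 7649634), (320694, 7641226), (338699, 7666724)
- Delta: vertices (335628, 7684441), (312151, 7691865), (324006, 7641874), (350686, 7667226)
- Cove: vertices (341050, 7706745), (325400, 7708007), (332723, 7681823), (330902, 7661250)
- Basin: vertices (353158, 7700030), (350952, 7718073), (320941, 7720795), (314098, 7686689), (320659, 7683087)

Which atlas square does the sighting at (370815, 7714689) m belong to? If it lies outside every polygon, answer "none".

none

Cast a ray rightward from (370815, 7714689). For each polygon, the edges (by vertex number in listed order) whose endpoints lie on opposite sides of northing = 7714689, where each meets that height, and whether that is right or left of the point:
Hollow: 1–2 at easting≈329756.5 (left), 3–4 at easting≈298698.8 (left) → 0 crossings.
Spur: 1–2 at easting≈362481.0 (left), 3–4 at easting≈327828.0 (left) → 0 crossings.
Larch: no edge straddles that height → 0 crossings.
Delta: no edge straddles that height → 0 crossings.
Cove: no edge straddles that height → 0 crossings.
Basin: 1–2 at easting≈351365.7 (left), 3–4 at easting≈319715.9 (left) → 0 crossings.
All counts are even, so the point lies outside every listed polygon.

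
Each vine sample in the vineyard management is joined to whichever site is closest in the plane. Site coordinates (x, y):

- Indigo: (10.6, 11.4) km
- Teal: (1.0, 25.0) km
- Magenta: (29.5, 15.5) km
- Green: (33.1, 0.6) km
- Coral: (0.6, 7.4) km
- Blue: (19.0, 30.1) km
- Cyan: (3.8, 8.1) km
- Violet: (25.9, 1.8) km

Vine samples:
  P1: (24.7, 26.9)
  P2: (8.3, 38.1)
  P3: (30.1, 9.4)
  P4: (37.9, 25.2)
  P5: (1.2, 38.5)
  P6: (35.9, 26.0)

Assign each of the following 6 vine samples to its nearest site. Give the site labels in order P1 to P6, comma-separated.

P1 → Blue (d²=42.73)
P2 → Blue (d²=178.49)
P3 → Magenta (d²=37.57)
P4 → Magenta (d²=164.65)
P5 → Teal (d²=182.29)
P6 → Magenta (d²=151.21)

Blue, Blue, Magenta, Magenta, Teal, Magenta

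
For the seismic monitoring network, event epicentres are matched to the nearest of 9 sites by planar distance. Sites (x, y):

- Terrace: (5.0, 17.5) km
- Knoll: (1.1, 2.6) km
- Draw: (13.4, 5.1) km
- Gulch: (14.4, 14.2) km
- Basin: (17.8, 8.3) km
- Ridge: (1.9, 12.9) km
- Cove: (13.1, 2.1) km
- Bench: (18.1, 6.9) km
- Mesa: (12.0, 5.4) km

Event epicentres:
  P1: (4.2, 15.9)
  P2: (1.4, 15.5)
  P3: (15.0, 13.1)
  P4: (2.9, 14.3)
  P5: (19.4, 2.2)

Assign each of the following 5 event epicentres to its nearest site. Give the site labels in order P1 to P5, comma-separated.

Terrace, Ridge, Gulch, Ridge, Bench

P1 → Terrace (d²=3.20)
P2 → Ridge (d²=7.01)
P3 → Gulch (d²=1.57)
P4 → Ridge (d²=2.96)
P5 → Bench (d²=23.78)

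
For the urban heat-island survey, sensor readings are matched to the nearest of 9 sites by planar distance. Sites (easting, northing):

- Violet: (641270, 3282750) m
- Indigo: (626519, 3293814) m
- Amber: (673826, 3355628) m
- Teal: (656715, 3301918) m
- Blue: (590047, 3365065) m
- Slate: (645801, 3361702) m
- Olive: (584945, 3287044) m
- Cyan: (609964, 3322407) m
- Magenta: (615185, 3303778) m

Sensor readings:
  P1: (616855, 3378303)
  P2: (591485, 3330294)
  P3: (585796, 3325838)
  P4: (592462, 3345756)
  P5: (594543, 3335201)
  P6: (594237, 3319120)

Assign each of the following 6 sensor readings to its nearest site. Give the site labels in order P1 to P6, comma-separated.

P1 → Blue (d²=893913508.00)
P2 → Cyan (d²=403678210.00)
P3 → Cyan (d²=595863985.00)
P4 → Blue (d²=378669706.00)
P5 → Cyan (d²=401493677.00)
P6 → Cyan (d²=258142898.00)

Blue, Cyan, Cyan, Blue, Cyan, Cyan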